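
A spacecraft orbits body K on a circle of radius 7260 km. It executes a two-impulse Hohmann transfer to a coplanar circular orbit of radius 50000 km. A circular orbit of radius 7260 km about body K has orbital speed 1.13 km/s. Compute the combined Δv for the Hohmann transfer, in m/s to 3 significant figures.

Δv = 577 m/s

From the circular-orbit relation v² = μ/r at r = 7260 km: μ = v²r = (1.13)² × 7260 = 9270.29 km³/s².
The Hohmann ellipse has a_t = (r₁ + r₂)/2 = 28630 km.
At r₁ the circular-orbit speed is v₁ = √(μ/r₁) = 1.1300 km/s.
On the transfer ellipse at r₁, vis-viva gives v_p = √[μ(2/r₁ − 1/a_t)] = 1.4933 km/s.
First burn Δv₁ = |v_p − v₁| = 0.3633 km/s.
Circular speed at r₂: v₂ = √(μ/r₂) = 0.4306 km/s.
Transfer-orbit speed at r₂: v_a = √[μ(2/r₂ − 1/a_t)] = 0.2168 km/s.
Second burn Δv₂ = |v₂ − v_a| = 0.2138 km/s.
Δv = Δv₁ + Δv₂ = 0.3633 + 0.2138 = 0.5771 km/s.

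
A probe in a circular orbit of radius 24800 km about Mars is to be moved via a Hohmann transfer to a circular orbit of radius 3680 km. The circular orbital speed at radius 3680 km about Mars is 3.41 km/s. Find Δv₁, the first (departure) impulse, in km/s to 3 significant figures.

From the circular-orbit relation v² = μ/r at r = 3680 km: μ = v²r = (3.41)² × 3680 = 42791.4 km³/s².
Transfer-ellipse semi-major axis a_t = (r₁ + r₂)/2 = (24800 + 3680)/2 = 14240 km.
On the circular orbit at r = 24800 km, v_c = √(μ/r) = 1.3136 km/s.
Transfer-orbit speed at the same r (vis-viva, a = a_t): v_t = √[μ(2/r − 1/a_t)] = 0.66776 km/s.
Δv₁ = |v_t − v_c| = |0.66776 − 1.3136| = 0.6458 km/s.

Δv₁ = 0.646 km/s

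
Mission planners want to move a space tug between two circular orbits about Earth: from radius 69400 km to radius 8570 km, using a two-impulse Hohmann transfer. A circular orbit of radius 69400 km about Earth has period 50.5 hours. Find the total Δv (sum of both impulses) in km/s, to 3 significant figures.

Δv = 3.56 km/s

From Kepler's third law T² = 4π²r³/μ at r = 69400 km, T = 50.5 hours = 50.5 × 3600 s = 1.818×10^5 s: μ = 4π²r³/T² = 3.99255×10^5 km³/s².
Transfer-ellipse semi-major axis a_t = (r₁ + r₂)/2 = (69400 + 8570)/2 = 38985 km.
Circular speed at r₁: v₁ = √(μ/r₁) = √(3.99255×10^5/69400) = 2.399 km/s.
Transfer-orbit speed at r₁ (vis-viva equation): v_a = √[μ(2/r₁ − 1/a_t)] = 1.125 km/s.
First burn Δv₁ = |v_a − v₁| = 1.274 km/s.
At r₂, v₂ = √(μ/r₂) = 6.826 km/s.
Transfer-orbit speed at r₂: v_p = √[μ(2/r₂ − 1/a_t)] = 9.107 km/s.
Second burn Δv₂ = |v₂ − v_p| = 2.281 km/s.
Total Δv = Δv₁ + Δv₂ = 3.555 km/s.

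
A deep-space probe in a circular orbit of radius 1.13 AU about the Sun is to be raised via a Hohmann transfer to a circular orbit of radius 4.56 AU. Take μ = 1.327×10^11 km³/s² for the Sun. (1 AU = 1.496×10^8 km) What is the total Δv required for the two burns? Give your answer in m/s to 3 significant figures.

Δv = 12600 m/s

In km: r₁ = 1.13 × 1.496×10^8 = 1.69048×10^8 km; r₂ = 4.56 × 1.496×10^8 = 6.82176×10^8 km.
Transfer-ellipse semi-major axis a_t = (r₁ + r₂)/2 = (1.69048×10^8 + 6.82176×10^8)/2 = 4.25612×10^8 km.
Circular speed at r₁: v₁ = √(μ/r₁) = √(1.327×10^11/1.69048×10^8) = 28.018 km/s.
Transfer-orbit speed at r₁ (vis-viva equation): v_p = √[μ(2/r₁ − 1/a_t)] = 35.471 km/s.
First burn Δv₁ = |v_p − v₁| = 7.453 km/s.
At r₂, v₂ = √(μ/r₂) = 13.947 km/s.
Transfer-orbit speed at r₂: v_a = √[μ(2/r₂ − 1/a_t)] = 8.7899 km/s.
Second burn Δv₂ = |v₂ − v_a| = 5.157 km/s.
Δv = Δv₁ + Δv₂ = 7.453 + 5.157 = 12.61 km/s.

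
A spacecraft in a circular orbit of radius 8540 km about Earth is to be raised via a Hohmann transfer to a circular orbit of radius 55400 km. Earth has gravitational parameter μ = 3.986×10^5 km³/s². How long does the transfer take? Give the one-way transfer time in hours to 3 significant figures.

The Hohmann ellipse has a_t = (r₁ + r₂)/2 = 31970 km.
By Kepler's third law the transfer-orbit period is T = 2π√(a_t³/μ), so t = T/2 = 28440 s.
Converting: 28440 s ÷ 3600 s/hour = 7.90 hours.

t = 7.90 hours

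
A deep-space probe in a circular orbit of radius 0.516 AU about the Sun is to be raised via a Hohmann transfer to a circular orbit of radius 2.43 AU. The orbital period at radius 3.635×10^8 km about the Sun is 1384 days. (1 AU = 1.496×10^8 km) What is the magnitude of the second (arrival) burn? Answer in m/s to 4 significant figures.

Δv₂ = 7795 m/s

From Kepler's third law T² = 4π²r³/μ at r = 3.635×10^8 km, T = 1384 days = 1384 × 86400 s = 1.195776×10^8 s: μ = 4π²r³/T² = 1.32609×10^11 km³/s².
In km: r₁ = 0.516 × 1.496×10^8 = 7.71936×10^7 km; r₂ = 2.43 × 1.496×10^8 = 3.63528×10^8 km.
Transfer-ellipse semi-major axis a_t = (r₁ + r₂)/2 = (7.71936×10^7 + 3.63528×10^8)/2 = 2.203608×10^8 km.
Circular speed at r = 3.63528×10^8 km: v_c = √(μ/r) = 19.099 km/s.
Vis-viva on the transfer ellipse at r = 3.63528×10^8 km gives v_t = √[μ(2/r − 1/a_t)] = 11.304 km/s.
Δv₂ = |v_t − v_c| = |11.304 − 19.099| = 7.795 km/s.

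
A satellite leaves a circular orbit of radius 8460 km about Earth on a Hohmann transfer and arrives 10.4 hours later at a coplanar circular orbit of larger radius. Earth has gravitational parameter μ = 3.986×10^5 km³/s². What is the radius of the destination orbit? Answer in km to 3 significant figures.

Transfer time t = 10.4 hours = 37440 s, and t = π√(a_t³/μ).
So a_t = (μ t²/π²)^(1/3) = (3.986×10^5 × (37440)² / π²)^(1/3) = 38398 km.
Since a_t = (r₁ + r₂)/2, r₂ = 2a_t − r₁ = 2×38398 − 8460 = 68336 km.

r₂ = 68300 km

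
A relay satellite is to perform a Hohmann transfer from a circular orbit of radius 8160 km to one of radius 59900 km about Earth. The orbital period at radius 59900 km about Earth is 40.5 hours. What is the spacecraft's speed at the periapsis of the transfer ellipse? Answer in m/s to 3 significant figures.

v = 9280 m/s

From Kepler's third law T² = 4π²r³/μ at r = 59900 km, T = 40.5 hours = 40.5 × 3600 s = 1.458×10^5 s: μ = 4π²r³/T² = 3.99140×10^5 km³/s².
The Hohmann ellipse has a_t = (r₁ + r₂)/2 = 34030 km.
The periapsis of the transfer ellipse is at r = 8160 km.
From the vis-viva equation, v = √[μ(2/r − 1/a_t)] = 9.279 km/s.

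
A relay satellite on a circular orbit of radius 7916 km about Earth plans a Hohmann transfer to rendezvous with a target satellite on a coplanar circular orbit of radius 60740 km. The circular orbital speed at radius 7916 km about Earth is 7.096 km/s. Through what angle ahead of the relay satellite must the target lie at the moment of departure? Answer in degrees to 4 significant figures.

φ = 103.5°

From the circular-orbit relation v² = μ/r at r = 7916 km: μ = v²r = (7.096)² × 7916 = 3.98596×10^5 km³/s².
Transfer-ellipse semi-major axis a_t = (r₁ + r₂)/2 = (7916 + 60740)/2 = 34328 km.
The half-period of the transfer ellipse is t = π√(a_t³/μ) = 31649 s.
Target angular speed ω₂ = √(μ/r₂³) = 4.2175×10^-5 rad/s.
Angle swept by the target during transfer: ω₂·t = 1.3348 rad = 76.48°.
Arrival is 180° from departure on the ellipse, so φ = 180° − 76.48° = 103.5°.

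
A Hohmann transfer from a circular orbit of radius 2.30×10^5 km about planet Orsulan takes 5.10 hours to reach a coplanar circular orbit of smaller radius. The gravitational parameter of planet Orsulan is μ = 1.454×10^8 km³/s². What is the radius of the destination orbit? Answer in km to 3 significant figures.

r₂ = 1.11×10^5 km

Transfer time t = 5.10 hours = 18360 s, and t = π√(a_t³/μ).
So a_t = (μ t²/π²)^(1/3) = (1.454×10^8 × (18360)² / π²)^(1/3) = 1.7061×10^5 km.
Since a_t = (r₁ + r₂)/2, r₂ = 2a_t − r₁ = 2×1.7061×10^5 − 2.300×10^5 = 1.1122×10^5 km.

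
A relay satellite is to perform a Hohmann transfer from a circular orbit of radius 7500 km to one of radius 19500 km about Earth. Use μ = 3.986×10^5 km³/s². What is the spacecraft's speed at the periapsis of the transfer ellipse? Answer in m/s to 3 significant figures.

Semi-major axis of the transfer orbit: a_t = (7500 + 19500)/2 = 13500 km.
At periapsis, r = 7500 km.
Applying v² = μ(2/r − 1/a_t): v = 8.762 km/s.

v = 8760 m/s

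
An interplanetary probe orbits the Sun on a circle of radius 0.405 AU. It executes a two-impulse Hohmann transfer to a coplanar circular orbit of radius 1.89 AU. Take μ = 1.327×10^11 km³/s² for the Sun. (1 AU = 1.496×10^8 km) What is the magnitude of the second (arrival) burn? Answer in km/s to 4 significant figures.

In km: r₁ = 0.405 × 1.496×10^8 = 6.0588×10^7 km; r₂ = 1.89 × 1.496×10^8 = 2.82744×10^8 km.
Semi-major axis of the transfer orbit: a_t = (6.0588×10^7 + 2.82744×10^8)/2 = 1.71666×10^8 km.
On the circular orbit at r = 2.82744×10^8 km, v_c = √(μ/r) = 21.664 km/s.
Transfer-orbit speed at the same r (vis-viva, a = a_t): v_t = √[μ(2/r − 1/a_t)] = 12.870 km/s.
Δv₂ = |v_t − v_c| = |12.870 − 21.664| = 8.794 km/s.

Δv₂ = 8.794 km/s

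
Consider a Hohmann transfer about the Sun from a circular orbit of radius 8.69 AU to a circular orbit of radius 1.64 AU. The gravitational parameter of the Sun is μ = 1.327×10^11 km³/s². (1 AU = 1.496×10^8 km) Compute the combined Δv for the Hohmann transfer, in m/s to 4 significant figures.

Δv = 11320 m/s

In km: r₁ = 8.69 × 1.496×10^8 = 1.300024×10^9 km; r₂ = 1.64 × 1.496×10^8 = 2.45344×10^8 km.
The Hohmann ellipse has a_t = (r₁ + r₂)/2 = 7.72684×10^8 km.
At r₁ the circular-orbit speed is v₁ = √(μ/r₁) = 10.103 km/s.
On the transfer ellipse at r₁, vis-viva gives v_a = √[μ(2/r₁ − 1/a_t)] = 5.6931 km/s.
First burn Δv₁ = |v_a − v₁| = 4.410 km/s.
Circular speed at r₂: v₂ = √(μ/r₂) = 23.26 km/s.
Transfer-orbit speed at r₂: v_p = √[μ(2/r₂ − 1/a_t)] = 30.17 km/s.
Second burn Δv₂ = |v₂ − v_p| = 6.910 km/s.
Total Δv = Δv₁ + Δv₂ = 11.32 km/s.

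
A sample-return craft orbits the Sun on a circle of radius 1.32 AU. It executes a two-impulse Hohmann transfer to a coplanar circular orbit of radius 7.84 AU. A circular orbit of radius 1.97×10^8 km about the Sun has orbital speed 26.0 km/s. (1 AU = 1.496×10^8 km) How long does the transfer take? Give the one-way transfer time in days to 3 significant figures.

From the circular-orbit relation v² = μ/r at r = 1.97×10^8 km: μ = v²r = (26.0)² × 1.97×10^8 = 1.33172×10^11 km³/s².
In km: r₁ = 1.32 × 1.496×10^8 = 1.97472×10^8 km; r₂ = 7.84 × 1.496×10^8 = 1.172864×10^9 km.
Transfer-ellipse semi-major axis a_t = (r₁ + r₂)/2 = (1.97472×10^8 + 1.172864×10^9)/2 = 6.85168×10^8 km.
Transfer time t = π√(a_t³/μ) = π√((6.85168×10^8)³ / 1.33172×10^11) = 1.544×10^8 s.
Converting: 1.544×10^8 s ÷ 86400 s/day = 1790 days.

t = 1790 days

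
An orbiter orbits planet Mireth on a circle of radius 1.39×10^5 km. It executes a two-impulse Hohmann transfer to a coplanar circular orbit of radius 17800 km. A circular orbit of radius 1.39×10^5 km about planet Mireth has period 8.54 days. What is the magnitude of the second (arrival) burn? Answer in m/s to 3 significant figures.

From Kepler's third law T² = 4π²r³/μ at r = 1.39×10^5 km, T = 8.54 days = 8.54 × 86400 s = 7.37856×10^5 s: μ = 4π²r³/T² = 1.94743×10^5 km³/s².
The Hohmann ellipse has a_t = (r₁ + r₂)/2 = 78400 km.
Circular speed at r = 17800 km: v_c = √(μ/r) = 3.30766 km/s.
Vis-viva on the transfer ellipse at r = 17800 km gives v_t = √[μ(2/r − 1/a_t)] = 4.40423 km/s.
Δv₂ = |v_t − v_c| = |4.40423 − 3.30766| = 1.097 km/s.

Δv₂ = 1100 m/s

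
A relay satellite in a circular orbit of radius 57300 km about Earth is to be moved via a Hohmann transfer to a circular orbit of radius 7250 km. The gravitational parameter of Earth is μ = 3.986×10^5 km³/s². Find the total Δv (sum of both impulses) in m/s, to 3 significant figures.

The Hohmann ellipse has a_t = (r₁ + r₂)/2 = 32275 km.
Circular speed at r₁: v₁ = √(μ/r₁) = √(3.986×10^5/57300) = 2.637 km/s.
Transfer-orbit speed at r₁ (vis-viva): v_a = √[μ(2/r₁ − 1/a_t)] = 1.250 km/s.
First burn Δv₁ = |v_a − v₁| = 1.387 km/s.
At r₂, v₂ = √(μ/r₂) = 7.415 km/s.
Transfer-orbit speed at r₂: v_p = √[μ(2/r₂ − 1/a_t)] = 9.880 km/s.
Second burn Δv₂ = |v₂ − v_p| = 2.465 km/s.
Total Δv = Δv₁ + Δv₂ = 3.852 km/s.

Δv = 3850 m/s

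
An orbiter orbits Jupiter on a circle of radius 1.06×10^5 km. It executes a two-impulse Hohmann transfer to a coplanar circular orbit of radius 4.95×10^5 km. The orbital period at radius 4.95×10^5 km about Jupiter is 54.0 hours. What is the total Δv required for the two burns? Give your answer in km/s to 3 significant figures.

From Kepler's third law T² = 4π²r³/μ at r = 4.95×10^5 km, T = 54.0 hours = 54.0 × 3600 s = 1.944×10^5 s: μ = 4π²r³/T² = 1.26702×10^8 km³/s².
Transfer-ellipse semi-major axis a_t = (r₁ + r₂)/2 = (1.060×10^5 + 4.950×10^5)/2 = 3.005×10^5 km.
Circular speed at r₁: v₁ = √(μ/r₁) = √(1.26702×10^8/1.060×10^5) = 34.57 km/s.
Transfer-orbit speed at r₁ (v² = μ(2/r − 1/a)): v_p = √[μ(2/r₁ − 1/a_t)] = 44.37 km/s.
First burn Δv₁ = |v_p − v₁| = 9.800 km/s.
Circular speed at r₂: v₂ = √(μ/r₂) = 15.999 km/s.
Transfer-orbit speed at r₂: v_a = √[μ(2/r₂ − 1/a_t)] = 9.5021 km/s.
Second burn Δv₂ = |v₂ − v_a| = 6.497 km/s.
Total Δv = Δv₁ + Δv₂ = 16.30 km/s.

Δv = 16.3 km/s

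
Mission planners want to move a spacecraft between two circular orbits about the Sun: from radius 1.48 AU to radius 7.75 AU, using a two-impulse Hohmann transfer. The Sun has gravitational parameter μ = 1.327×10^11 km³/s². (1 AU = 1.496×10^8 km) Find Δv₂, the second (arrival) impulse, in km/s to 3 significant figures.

Δv₂ = 4.64 km/s

In km: r₁ = 1.48 × 1.496×10^8 = 2.21408×10^8 km; r₂ = 7.75 × 1.496×10^8 = 1.1594×10^9 km.
Transfer-ellipse semi-major axis a_t = (r₁ + r₂)/2 = (2.21408×10^8 + 1.1594×10^9)/2 = 6.90404×10^8 km.
On the circular orbit at r = 1.1594×10^9 km, v_c = √(μ/r) = 10.6984 km/s.
Vis-viva on the transfer ellipse at r = 1.1594×10^9 km gives v_t = √[μ(2/r − 1/a_t)] = 6.05848 km/s.
Δv₂ = |v_t − v_c| = |6.05848 − 10.6984| = 4.640 km/s.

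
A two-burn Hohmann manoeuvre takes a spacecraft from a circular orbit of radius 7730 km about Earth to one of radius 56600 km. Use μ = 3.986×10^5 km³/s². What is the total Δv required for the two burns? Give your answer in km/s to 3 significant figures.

Transfer-ellipse semi-major axis a_t = (r₁ + r₂)/2 = (7730 + 56600)/2 = 32165 km.
Circular speed at r₁: v₁ = √(μ/r₁) = √(3.986×10^5/7730) = 7.181 km/s.
Transfer-orbit speed at r₁ (v² = μ(2/r − 1/a)): v_p = √[μ(2/r₁ − 1/a_t)] = 9.526 km/s.
First burn Δv₁ = |v_p − v₁| = 2.345 km/s.
Circular speed at r₂: v₂ = √(μ/r₂) = 2.654 km/s.
Transfer-orbit speed at r₂: v_a = √[μ(2/r₂ − 1/a_t)] = 1.301 km/s.
Second burn Δv₂ = |v₂ − v_a| = 1.353 km/s.
Total Δv = Δv₁ + Δv₂ = 3.698 km/s.

Δv = 3.70 km/s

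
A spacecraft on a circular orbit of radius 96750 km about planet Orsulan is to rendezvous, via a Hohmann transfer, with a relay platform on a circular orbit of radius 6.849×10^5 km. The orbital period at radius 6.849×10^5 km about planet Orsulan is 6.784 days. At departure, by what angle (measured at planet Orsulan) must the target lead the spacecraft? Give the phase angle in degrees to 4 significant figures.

φ = 102.4°

From Kepler's third law T² = 4π²r³/μ at r = 6.849×10^5 km, T = 6.784 days = 6.784 × 86400 s = 5.861376×10^5 s: μ = 4π²r³/T² = 3.69183×10^7 km³/s².
Transfer-ellipse semi-major axis a_t = (r₁ + r₂)/2 = (96750 + 6.849×10^5)/2 = 3.90825×10^5 km.
The half-period of the transfer ellipse is t = π√(a_t³/μ) = 1.26329×10^5 s.
The target's mean motion on its circular orbit is ω₂ = √(μ/r₂³) = 1.07196×10^-5 rad/s.
Angle swept by the target during transfer: ω₂·t = 1.3542 rad = 77.59°.
The spacecraft traverses 180° on the transfer ellipse, so the target must lead by 180° − 77.59° = 102.4°.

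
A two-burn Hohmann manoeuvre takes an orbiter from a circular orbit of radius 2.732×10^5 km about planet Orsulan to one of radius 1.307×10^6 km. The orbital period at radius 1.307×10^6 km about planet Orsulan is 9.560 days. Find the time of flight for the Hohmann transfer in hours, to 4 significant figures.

From Kepler's third law T² = 4π²r³/μ at r = 1.307×10^6 km, T = 9.560 days = 9.560 × 86400 s = 8.25984×10^5 s: μ = 4π²r³/T² = 1.29194×10^8 km³/s².
The Hohmann ellipse has a_t = (r₁ + r₂)/2 = 7.901×10^5 km.
By Kepler's third law the transfer-orbit period is T = 2π√(a_t³/μ), so t = T/2 = 1.941×10^5 s.
Converting: 1.941×10^5 s ÷ 3600 s/hour = 53.92 hours.

t = 53.92 hours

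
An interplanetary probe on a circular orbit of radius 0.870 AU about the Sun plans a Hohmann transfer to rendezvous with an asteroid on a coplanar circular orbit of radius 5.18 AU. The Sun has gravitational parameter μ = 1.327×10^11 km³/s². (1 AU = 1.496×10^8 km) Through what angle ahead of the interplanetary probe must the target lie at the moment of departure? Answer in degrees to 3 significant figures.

In km: r₁ = 0.870 × 1.496×10^8 = 1.30152×10^8 km; r₂ = 5.18 × 1.496×10^8 = 7.74928×10^8 km.
Semi-major axis of the transfer orbit: a_t = (1.30152×10^8 + 7.74928×10^8)/2 = 4.5254×10^8 km.
Transfer time t = π√(a_t³/μ) = 8.302×10^7 s.
Target angular speed ω₂ = √(μ/r₂³) = 1.689×10^-8 rad/s.
Angle swept by the target during transfer: ω₂·t = 1.402 rad = 80.33°.
The interplanetary probe traverses 180° on the transfer ellipse, so the target must lead by 180° − 80.33° = 99.7°.

φ = 99.7°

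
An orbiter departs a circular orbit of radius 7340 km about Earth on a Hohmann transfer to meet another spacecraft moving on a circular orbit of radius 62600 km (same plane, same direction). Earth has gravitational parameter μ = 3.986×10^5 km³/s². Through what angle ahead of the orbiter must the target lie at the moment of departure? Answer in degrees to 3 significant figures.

Transfer-ellipse semi-major axis a_t = (r₁ + r₂)/2 = (7340 + 62600)/2 = 34970 km.
The half-period of the transfer ellipse is t = π√(a_t³/μ) = 32540 s.
Target angular speed ω₂ = √(μ/r₂³) = 4.031×10^-5 rad/s.
Angle swept by the target during transfer: ω₂·t = 1.3117 rad = 75.15°.
The orbiter traverses 180° on the transfer ellipse, so the target must lead by 180° − 75.15° = 105°.

φ = 105°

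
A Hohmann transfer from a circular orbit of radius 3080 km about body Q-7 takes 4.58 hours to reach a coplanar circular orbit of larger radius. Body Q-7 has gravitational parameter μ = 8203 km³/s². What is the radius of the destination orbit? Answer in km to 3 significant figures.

Transfer time t = 4.58 hours = 16488 s, and t = π√(a_t³/μ).
So a_t = (μ t²/π²)^(1/3) = (8203 × (16488)² / π²)^(1/3) = 6090.7 km.
Since a_t = (r₁ + r₂)/2, r₂ = 2a_t − r₁ = 2×6090.7 − 3080 = 9101.4 km.

r₂ = 9100 km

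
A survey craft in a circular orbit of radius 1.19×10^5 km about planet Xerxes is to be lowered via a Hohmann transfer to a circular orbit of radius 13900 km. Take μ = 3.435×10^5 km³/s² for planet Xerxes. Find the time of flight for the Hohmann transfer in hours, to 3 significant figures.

t = 25.5 hours

Transfer-ellipse semi-major axis a_t = (r₁ + r₂)/2 = (1.190×10^5 + 13900)/2 = 66450 km.
Transfer time t = π√(a_t³/μ) = π√((66450)³ / 3.435×10^5) = 91820 s.
Converting: 91820 s ÷ 3600 s/hour = 25.5 hours.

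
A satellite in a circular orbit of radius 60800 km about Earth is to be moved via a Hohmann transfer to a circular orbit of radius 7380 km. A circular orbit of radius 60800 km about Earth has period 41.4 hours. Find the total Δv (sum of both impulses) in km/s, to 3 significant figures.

From Kepler's third law T² = 4π²r³/μ at r = 60800 km, T = 41.4 hours = 41.4 × 3600 s = 1.4904×10^5 s: μ = 4π²r³/T² = 3.99452×10^5 km³/s².
Semi-major axis of the transfer orbit: a_t = (60800 + 7380)/2 = 34090 km.
Circular speed at r₁: v₁ = √(μ/r₁) = √(3.99452×10^5/60800) = 2.5632 km/s.
On the transfer ellipse at r₁, vis-viva gives v_a = √[μ(2/r₁ − 1/a_t)] = 1.1926 km/s.
First burn Δv₁ = |v_a − v₁| = 1.371 km/s.
At r₂, v₂ = √(μ/r₂) = 7.357 km/s.
Transfer-orbit speed at r₂: v_p = √[μ(2/r₂ − 1/a_t)] = 9.825 km/s.
Second burn Δv₂ = |v₂ − v_p| = 2.468 km/s.
Δv = Δv₁ + Δv₂ = 1.371 + 2.468 = 3.839 km/s.

Δv = 3.84 km/s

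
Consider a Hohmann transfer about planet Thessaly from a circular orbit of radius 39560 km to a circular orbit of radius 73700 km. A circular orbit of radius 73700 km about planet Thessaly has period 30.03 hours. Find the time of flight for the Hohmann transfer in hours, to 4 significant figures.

t = 10.11 hours

From Kepler's third law T² = 4π²r³/μ at r = 73700 km, T = 30.03 hours = 30.03 × 3600 s = 1.08108×10^5 s: μ = 4π²r³/T² = 1.35222×10^6 km³/s².
The Hohmann ellipse has a_t = (r₁ + r₂)/2 = 56630 km.
Transfer time t = π√(a_t³/μ) = π√((56630)³ / 1.35222×10^6) = 36410 s.
Converting: 36410 s ÷ 3600 s/hour = 10.11 hours.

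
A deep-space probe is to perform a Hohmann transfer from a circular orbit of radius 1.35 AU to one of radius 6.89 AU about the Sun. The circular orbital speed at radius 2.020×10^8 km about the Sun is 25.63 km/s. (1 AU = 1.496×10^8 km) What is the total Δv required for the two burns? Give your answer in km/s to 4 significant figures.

Δv = 12.37 km/s

From the circular-orbit relation v² = μ/r at r = 2.020×10^8 km: μ = v²r = (25.63)² × 2.020×10^8 = 1.32693×10^11 km³/s².
In km: r₁ = 1.35 × 1.496×10^8 = 2.0196×10^8 km; r₂ = 6.89 × 1.496×10^8 = 1.030744×10^9 km.
The Hohmann ellipse has a_t = (r₁ + r₂)/2 = 6.16352×10^8 km.
At r₁ the circular-orbit speed is v₁ = √(μ/r₁) = 25.633 km/s.
On the transfer ellipse at r₁, vis-viva gives v_p = √[μ(2/r₁ − 1/a_t)] = 33.148 km/s.
First burn Δv₁ = |v_p − v₁| = 7.515 km/s.
At r₂, v₂ = √(μ/r₂) = 11.346 km/s.
Transfer-orbit speed at r₂: v_a = √[μ(2/r₂ − 1/a_t)] = 6.4948 km/s.
Second burn Δv₂ = |v₂ − v_a| = 4.851 km/s.
Total Δv = Δv₁ + Δv₂ = 12.37 km/s.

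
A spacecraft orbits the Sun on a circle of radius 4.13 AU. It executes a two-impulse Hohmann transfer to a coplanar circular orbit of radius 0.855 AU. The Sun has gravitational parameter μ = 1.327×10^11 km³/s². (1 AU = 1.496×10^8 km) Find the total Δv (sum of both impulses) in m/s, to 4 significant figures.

Δv = 15320 m/s

In km: r₁ = 4.13 × 1.496×10^8 = 6.17848×10^8 km; r₂ = 0.855 × 1.496×10^8 = 1.27908×10^8 km.
Transfer-ellipse semi-major axis a_t = (r₁ + r₂)/2 = (6.17848×10^8 + 1.27908×10^8)/2 = 3.72878×10^8 km.
At r₁ the circular-orbit speed is v₁ = √(μ/r₁) = 14.655 km/s.
Transfer-orbit speed at r₁ (vis-viva): v_a = √[μ(2/r₁ − 1/a_t)] = 8.5834 km/s.
First burn Δv₁ = |v_a − v₁| = 6.072 km/s.
Circular speed at r₂: v₂ = √(μ/r₂) = 32.2097 km/s.
Transfer-orbit speed at r₂: v_p = √[μ(2/r₂ − 1/a_t)] = 41.4614 km/s.
Second burn Δv₂ = |v₂ − v_p| = 9.252 km/s.
Δv = Δv₁ + Δv₂ = 6.072 + 9.252 = 15.32 km/s.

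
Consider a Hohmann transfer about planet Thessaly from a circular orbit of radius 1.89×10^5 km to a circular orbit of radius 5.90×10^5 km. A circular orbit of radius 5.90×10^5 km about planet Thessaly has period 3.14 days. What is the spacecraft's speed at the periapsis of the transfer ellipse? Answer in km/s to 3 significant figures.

v = 29.7 km/s

From Kepler's third law T² = 4π²r³/μ at r = 5.90×10^5 km, T = 3.14 days = 3.14 × 86400 s = 2.71296×10^5 s: μ = 4π²r³/T² = 1.10161×10^8 km³/s².
Semi-major axis of the transfer orbit: a_t = (1.890×10^5 + 5.900×10^5)/2 = 3.895×10^5 km.
The periapsis of the transfer ellipse is at r = 1.890×10^5 km.
From the vis-viva equation, v = √[μ(2/r − 1/a_t)] = 29.71 km/s.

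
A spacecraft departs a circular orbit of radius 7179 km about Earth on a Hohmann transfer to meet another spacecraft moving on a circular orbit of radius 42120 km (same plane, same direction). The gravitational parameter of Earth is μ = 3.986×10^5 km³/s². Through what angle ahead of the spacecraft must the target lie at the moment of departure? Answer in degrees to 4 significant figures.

The Hohmann ellipse has a_t = (r₁ + r₂)/2 = 24649.5 km.
Transfer time t = π√(a_t³/μ) = 19257.2 s.
The target's mean motion on its circular orbit is ω₂ = √(μ/r₂³) = 7.30359×10^-5 rad/s.
Angle swept by the target during transfer: ω₂·t = 1.40647 rad = 80.58°.
Arrival is 180° from departure on the ellipse, so φ = 180° − 80.58° = 99.42°.

φ = 99.42°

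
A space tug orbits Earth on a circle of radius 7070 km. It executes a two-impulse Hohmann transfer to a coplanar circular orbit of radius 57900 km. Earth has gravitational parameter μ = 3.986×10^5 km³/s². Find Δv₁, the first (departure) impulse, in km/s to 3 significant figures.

Δv₁ = 2.52 km/s

The Hohmann ellipse has a_t = (r₁ + r₂)/2 = 32485 km.
On the circular orbit at r = 7070 km, v_c = √(μ/r) = 7.50860 km/s.
Transfer-orbit speed at the same r (vis-viva, a = a_t): v_t = √[μ(2/r − 1/a_t)] = 10.0244 km/s.
Δv₁ = |v_t − v_c| = |10.0244 − 7.50860| = 2.516 km/s.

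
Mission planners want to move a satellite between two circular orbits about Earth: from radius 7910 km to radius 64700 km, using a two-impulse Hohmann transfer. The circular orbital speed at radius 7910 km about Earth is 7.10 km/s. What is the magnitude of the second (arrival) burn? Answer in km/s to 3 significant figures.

Δv₂ = 1.32 km/s

From the circular-orbit relation v² = μ/r at r = 7910 km: μ = v²r = (7.10)² × 7910 = 3.98743×10^5 km³/s².
Semi-major axis of the transfer orbit: a_t = (7910 + 64700)/2 = 36305 km.
Circular speed at r = 64700 km: v_c = √(μ/r) = 2.483 km/s.
Transfer-orbit speed at the same r (vis-viva, a = a_t): v_t = √[μ(2/r − 1/a_t)] = 1.159 km/s.
Δv₂ = |v_t − v_c| = |1.159 − 2.483| = 1.324 km/s.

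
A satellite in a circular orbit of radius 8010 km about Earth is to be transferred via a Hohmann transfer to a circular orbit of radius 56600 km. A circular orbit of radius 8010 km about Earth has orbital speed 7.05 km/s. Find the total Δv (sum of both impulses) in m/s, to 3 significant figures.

From the circular-orbit relation v² = μ/r at r = 8010 km: μ = v²r = (7.05)² × 8010 = 3.98117×10^5 km³/s².
Semi-major axis of the transfer orbit: a_t = (8010 + 56600)/2 = 32305 km.
Circular speed at r₁: v₁ = √(μ/r₁) = √(3.98117×10^5/8010) = 7.0500 km/s.
Transfer-orbit speed at r₁ (v² = μ(2/r − 1/a)): v_p = √[μ(2/r₁ − 1/a_t)] = 9.3317 km/s.
First burn Δv₁ = |v_p − v₁| = 2.2817 km/s.
At r₂, v₂ = √(μ/r₂) = 2.6521 km/s.
Transfer-orbit speed at r₂: v_a = √[μ(2/r₂ − 1/a_t)] = 1.3206 km/s.
Second burn Δv₂ = |v₂ − v_a| = 1.3315 km/s.
Δv = Δv₁ + Δv₂ = 2.2817 + 1.3315 = 3.613 km/s.

Δv = 3610 m/s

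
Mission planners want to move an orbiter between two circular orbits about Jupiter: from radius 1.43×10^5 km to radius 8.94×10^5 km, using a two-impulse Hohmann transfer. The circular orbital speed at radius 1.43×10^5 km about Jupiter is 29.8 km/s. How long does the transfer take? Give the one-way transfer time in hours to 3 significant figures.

t = 28.9 hours

From the circular-orbit relation v² = μ/r at r = 1.43×10^5 km: μ = v²r = (29.8)² × 1.43×10^5 = 1.26990×10^8 km³/s².
Transfer-ellipse semi-major axis a_t = (r₁ + r₂)/2 = (1.430×10^5 + 8.940×10^5)/2 = 5.185×10^5 km.
By Kepler's third law the transfer-orbit period is T = 2π√(a_t³/μ), so t = T/2 = 1.041×10^5 s.
Converting: 1.041×10^5 s ÷ 3600 s/hour = 28.9 hours.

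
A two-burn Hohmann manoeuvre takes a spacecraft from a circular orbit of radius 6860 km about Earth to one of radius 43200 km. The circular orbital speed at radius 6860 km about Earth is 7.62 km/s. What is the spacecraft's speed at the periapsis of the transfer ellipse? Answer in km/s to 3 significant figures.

From the circular-orbit relation v² = μ/r at r = 6860 km: μ = v²r = (7.62)² × 6860 = 3.98322×10^5 km³/s².
Transfer-ellipse semi-major axis a_t = (r₁ + r₂)/2 = (6860 + 43200)/2 = 25030 km.
At periapsis, r = 6860 km.
Vis-viva: v = √[μ(2/r − 1/a_t)] = √[3.98322×10^5 × (2/6860 − 1/25030)] = 10.01 km/s.

v = 10.0 km/s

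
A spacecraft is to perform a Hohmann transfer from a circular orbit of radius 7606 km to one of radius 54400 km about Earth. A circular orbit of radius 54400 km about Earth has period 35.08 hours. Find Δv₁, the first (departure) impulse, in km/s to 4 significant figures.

Δv₁ = 2.350 km/s

From Kepler's third law T² = 4π²r³/μ at r = 54400 km, T = 35.08 hours = 35.08 × 3600 s = 1.26288×10^5 s: μ = 4π²r³/T² = 3.98504×10^5 km³/s².
The Hohmann ellipse has a_t = (r₁ + r₂)/2 = 31003 km.
Circular speed at r = 7606 km: v_c = √(μ/r) = 7.238 km/s.
Vis-viva on the transfer ellipse at r = 7606 km gives v_t = √[μ(2/r − 1/a_t)] = 9.588 km/s.
Δv₁ = |v_t − v_c| = |9.588 − 7.238| = 2.350 km/s.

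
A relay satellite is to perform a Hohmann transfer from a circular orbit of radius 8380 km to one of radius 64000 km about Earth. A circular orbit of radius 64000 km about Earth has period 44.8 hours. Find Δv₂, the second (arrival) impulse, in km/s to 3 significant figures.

From Kepler's third law T² = 4π²r³/μ at r = 64000 km, T = 44.8 hours = 44.8 × 3600 s = 1.6128×10^5 s: μ = 4π²r³/T² = 3.97868×10^5 km³/s².
Transfer-ellipse semi-major axis a_t = (r₁ + r₂)/2 = (8380 + 64000)/2 = 36190 km.
On the circular orbit at r = 64000 km, v_c = √(μ/r) = 2.49333 km/s.
Transfer-orbit speed at the same r (vis-viva, a = a_t): v_t = √[μ(2/r − 1/a_t)] = 1.19979 km/s.
Δv₂ = |v_t − v_c| = |1.19979 − 2.49333| = 1.294 km/s.

Δv₂ = 1.29 km/s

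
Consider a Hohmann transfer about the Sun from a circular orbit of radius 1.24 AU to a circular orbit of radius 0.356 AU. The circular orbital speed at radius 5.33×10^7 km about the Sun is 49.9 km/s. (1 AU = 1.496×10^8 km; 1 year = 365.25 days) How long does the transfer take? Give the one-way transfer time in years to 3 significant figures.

t = 0.356 years

From the circular-orbit relation v² = μ/r at r = 5.33×10^7 km: μ = v²r = (49.9)² × 5.33×10^7 = 1.32718×10^11 km³/s².
In km: r₁ = 1.24 × 1.496×10^8 = 1.85504×10^8 km; r₂ = 0.356 × 1.496×10^8 = 5.32576×10^7 km.
Transfer-ellipse semi-major axis a_t = (r₁ + r₂)/2 = (1.85504×10^8 + 5.32576×10^7)/2 = 1.193808×10^8 km.
Transfer time t = π√(a_t³/μ) = π√((1.193808×10^8)³ / 1.32718×10^11) = 1.125×10^7 s.
Converting: 1.125×10^7 s ÷ 3.15576×10^7 s/year (365.25 × 86400) = 0.356 years.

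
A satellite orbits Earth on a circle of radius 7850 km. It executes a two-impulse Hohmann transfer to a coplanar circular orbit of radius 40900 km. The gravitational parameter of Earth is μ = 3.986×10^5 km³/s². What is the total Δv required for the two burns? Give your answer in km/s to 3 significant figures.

Transfer-ellipse semi-major axis a_t = (r₁ + r₂)/2 = (7850 + 40900)/2 = 24375 km.
Circular speed at r₁: v₁ = √(μ/r₁) = √(3.986×10^5/7850) = 7.1258 km/s.
Transfer-orbit speed at r₁ (v² = μ(2/r − 1/a)): v_p = √[μ(2/r₁ − 1/a_t)] = 9.2305 km/s.
First burn Δv₁ = |v_p − v₁| = 2.105 km/s.
Circular speed at r₂: v₂ = √(μ/r₂) = 3.122 km/s.
Transfer-orbit speed at r₂: v_a = √[μ(2/r₂ − 1/a_t)] = 1.772 km/s.
Second burn Δv₂ = |v₂ − v_a| = 1.350 km/s.
Δv = Δv₁ + Δv₂ = 2.105 + 1.350 = 3.455 km/s.

Δv = 3.45 km/s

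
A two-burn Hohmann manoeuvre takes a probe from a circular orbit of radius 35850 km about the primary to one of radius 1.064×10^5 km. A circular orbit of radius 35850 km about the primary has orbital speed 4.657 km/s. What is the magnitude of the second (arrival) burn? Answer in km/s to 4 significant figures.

Δv₂ = 0.7840 km/s

From the circular-orbit relation v² = μ/r at r = 35850 km: μ = v²r = (4.657)² × 35850 = 7.77502×10^5 km³/s².
The Hohmann ellipse has a_t = (r₁ + r₂)/2 = 71125 km.
Circular speed at r = 1.064×10^5 km: v_c = √(μ/r) = 2.703 km/s.
Vis-viva on the transfer ellipse at r = 1.064×10^5 km gives v_t = √[μ(2/r − 1/a_t)] = 1.919 km/s.
Δv₂ = |v_t − v_c| = |1.919 − 2.703| = 0.7840 km/s.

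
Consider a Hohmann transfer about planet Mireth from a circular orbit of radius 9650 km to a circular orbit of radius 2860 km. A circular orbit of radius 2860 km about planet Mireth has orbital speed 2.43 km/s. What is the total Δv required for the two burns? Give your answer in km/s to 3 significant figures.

Δv = 1.02 km/s

From the circular-orbit relation v² = μ/r at r = 2860 km: μ = v²r = (2.43)² × 2860 = 16888.0 km³/s².
Transfer-ellipse semi-major axis a_t = (r₁ + r₂)/2 = (9650 + 2860)/2 = 6255 km.
Circular speed at r₁: v₁ = √(μ/r₁) = √(16888.0/9650) = 1.3229 km/s.
Transfer-orbit speed at r₁ (v² = μ(2/r − 1/a)): v_a = √[μ(2/r₁ − 1/a_t)] = 0.89453 km/s.
First burn Δv₁ = |v_a − v₁| = 0.4284 km/s.
At r₂, v₂ = √(μ/r₂) = 2.4300 km/s.
Transfer-orbit speed at r₂: v_p = √[μ(2/r₂ − 1/a_t)] = 3.0183 km/s.
Second burn Δv₂ = |v₂ − v_p| = 0.5883 km/s.
Total Δv = Δv₁ + Δv₂ = 1.017 km/s.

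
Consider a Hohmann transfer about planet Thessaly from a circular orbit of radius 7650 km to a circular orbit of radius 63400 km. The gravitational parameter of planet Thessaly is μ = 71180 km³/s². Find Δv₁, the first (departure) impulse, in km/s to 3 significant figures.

Transfer-ellipse semi-major axis a_t = (r₁ + r₂)/2 = (7650 + 63400)/2 = 35525 km.
Circular speed at r = 7650 km: v_c = √(μ/r) = 3.050 km/s.
Vis-viva on the transfer ellipse at r = 7650 km gives v_t = √[μ(2/r − 1/a_t)] = 4.075 km/s.
Δv₁ = |v_t − v_c| = |4.075 − 3.050| = 1.025 km/s.

Δv₁ = 1.02 km/s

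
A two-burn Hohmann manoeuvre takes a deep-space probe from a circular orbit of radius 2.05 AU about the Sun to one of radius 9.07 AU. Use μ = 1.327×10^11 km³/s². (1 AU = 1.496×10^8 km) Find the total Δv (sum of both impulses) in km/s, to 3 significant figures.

Δv = 9.65 km/s

In km: r₁ = 2.05 × 1.496×10^8 = 3.0668×10^8 km; r₂ = 9.07 × 1.496×10^8 = 1.356872×10^9 km.
Semi-major axis of the transfer orbit: a_t = (3.0668×10^8 + 1.356872×10^9)/2 = 8.31776×10^8 km.
Circular speed at r₁: v₁ = √(μ/r₁) = √(1.327×10^11/3.0668×10^8) = 20.801 km/s.
Transfer-orbit speed at r₁ (vis-viva equation): v_p = √[μ(2/r₁ − 1/a_t)] = 26.568 km/s.
First burn Δv₁ = |v_p − v₁| = 5.767 km/s.
Circular speed at r₂: v₂ = √(μ/r₂) = 9.889 km/s.
Transfer-orbit speed at r₂: v_a = √[μ(2/r₂ − 1/a_t)] = 6.005 km/s.
Second burn Δv₂ = |v₂ − v_a| = 3.884 km/s.
Δv = Δv₁ + Δv₂ = 5.767 + 3.884 = 9.651 km/s.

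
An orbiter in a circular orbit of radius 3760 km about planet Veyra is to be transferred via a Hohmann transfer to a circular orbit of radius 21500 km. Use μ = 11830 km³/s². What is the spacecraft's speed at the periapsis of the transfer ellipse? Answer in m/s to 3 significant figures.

v = 2310 m/s

Semi-major axis of the transfer orbit: a_t = (3760 + 21500)/2 = 12630 km.
At periapsis, r = 3760 km.
Applying v² = μ(2/r − 1/a_t): v = 2.314 km/s.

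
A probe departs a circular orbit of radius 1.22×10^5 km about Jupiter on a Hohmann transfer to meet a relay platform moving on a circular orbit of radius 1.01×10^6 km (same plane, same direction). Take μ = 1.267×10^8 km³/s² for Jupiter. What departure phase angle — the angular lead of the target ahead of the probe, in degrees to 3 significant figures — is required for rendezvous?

φ = 104°

The Hohmann ellipse has a_t = (r₁ + r₂)/2 = 5.660×10^5 km.
Transfer time t = π√(a_t³/μ) = 1.1885×10^5 s.
The target's mean motion on its circular orbit is ω₂ = √(μ/r₂³) = 1.1089×10^-5 rad/s.
Angle swept by the target during transfer: ω₂·t = 1.3179 rad = 75.51°.
Arrival is 180° from departure on the ellipse, so φ = 180° − 75.51° = 104°.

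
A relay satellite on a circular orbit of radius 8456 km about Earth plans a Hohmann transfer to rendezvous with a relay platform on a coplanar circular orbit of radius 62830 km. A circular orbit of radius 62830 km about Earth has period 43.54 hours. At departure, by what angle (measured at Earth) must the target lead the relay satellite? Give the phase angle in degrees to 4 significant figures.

From Kepler's third law T² = 4π²r³/μ at r = 62830 km, T = 43.54 hours = 43.54 × 3600 s = 1.56744×10^5 s: μ = 4π²r³/T² = 3.98547×10^5 km³/s².
The Hohmann ellipse has a_t = (r₁ + r₂)/2 = 35643 km.
Transfer time t = π√(a_t³/μ) = 33486.7 s.
Target angular speed ω₂ = √(μ/r₂³) = 4.00857×10^-5 rad/s.
Angle swept by the target during transfer: ω₂·t = 1.3423 rad = 76.91°.
The relay satellite traverses 180° on the transfer ellipse, so the target must lead by 180° − 76.91° = 103.1°.

φ = 103.1°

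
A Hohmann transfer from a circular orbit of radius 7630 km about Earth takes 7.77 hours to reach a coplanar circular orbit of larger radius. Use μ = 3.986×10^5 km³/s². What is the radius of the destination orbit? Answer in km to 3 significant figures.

Transfer time t = 7.77 hours = 27972 s, and t = π√(a_t³/μ).
So a_t = (μ t²/π²)^(1/3) = (3.986×10^5 × (27972)² / π²)^(1/3) = 31615 km.
Since a_t = (r₁ + r₂)/2, r₂ = 2a_t − r₁ = 2×31615 − 7630 = 55600 km.

r₂ = 55600 km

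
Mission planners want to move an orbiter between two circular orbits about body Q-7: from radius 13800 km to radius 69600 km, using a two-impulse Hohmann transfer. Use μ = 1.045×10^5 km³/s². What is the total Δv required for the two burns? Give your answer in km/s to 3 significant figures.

Transfer-ellipse semi-major axis a_t = (r₁ + r₂)/2 = (13800 + 69600)/2 = 41700 km.
Circular speed at r₁: v₁ = √(μ/r₁) = √(1.045×10^5/13800) = 2.7518 km/s.
Transfer-orbit speed at r₁ (vis-viva equation): v_p = √[μ(2/r₁ − 1/a_t)] = 3.5551 km/s.
First burn Δv₁ = |v_p − v₁| = 0.8033 km/s.
At r₂, v₂ = √(μ/r₂) = 1.2253 km/s.
Transfer-orbit speed at r₂: v_a = √[μ(2/r₂ − 1/a_t)] = 0.70490 km/s.
Second burn Δv₂ = |v₂ − v_a| = 0.5204 km/s.
Total Δv = Δv₁ + Δv₂ = 1.324 km/s.

Δv = 1.32 km/s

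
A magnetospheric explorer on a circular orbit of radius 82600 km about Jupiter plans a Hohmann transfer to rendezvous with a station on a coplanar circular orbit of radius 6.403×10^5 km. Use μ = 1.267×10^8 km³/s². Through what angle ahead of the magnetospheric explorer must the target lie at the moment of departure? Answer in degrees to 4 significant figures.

Transfer-ellipse semi-major axis a_t = (r₁ + r₂)/2 = (82600 + 6.403×10^5)/2 = 3.6145×10^5 km.
The half-period of the transfer ellipse is t = π√(a_t³/μ) = 60650 s.
Target angular speed ω₂ = √(μ/r₂³) = 2.1969×10^-5 rad/s.
Angle swept by the target during transfer: ω₂·t = 1.3324 rad = 76.34°.
The magnetospheric explorer traverses 180° on the transfer ellipse, so the target must lead by 180° − 76.34° = 103.7°.

φ = 103.7°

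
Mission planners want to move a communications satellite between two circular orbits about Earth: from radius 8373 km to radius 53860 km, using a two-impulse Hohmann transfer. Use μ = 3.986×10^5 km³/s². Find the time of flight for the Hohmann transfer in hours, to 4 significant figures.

The Hohmann ellipse has a_t = (r₁ + r₂)/2 = 31116.5 km.
Half the transfer-orbit period gives t = π√(a_t³/μ) = 27313 s.
Converting: 27313 s ÷ 3600 s/hour = 7.587 hours.

t = 7.587 hours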